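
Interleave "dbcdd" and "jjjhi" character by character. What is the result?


Interleaving "dbcdd" and "jjjhi":
  Position 0: 'd' from first, 'j' from second => "dj"
  Position 1: 'b' from first, 'j' from second => "bj"
  Position 2: 'c' from first, 'j' from second => "cj"
  Position 3: 'd' from first, 'h' from second => "dh"
  Position 4: 'd' from first, 'i' from second => "di"
Result: djbjcjdhdi

djbjcjdhdi


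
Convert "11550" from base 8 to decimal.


Input: "11550" in base 8
Positional expansion:
  Digit '1' (value 1) x 8^4 = 4096
  Digit '1' (value 1) x 8^3 = 512
  Digit '5' (value 5) x 8^2 = 320
  Digit '5' (value 5) x 8^1 = 40
  Digit '0' (value 0) x 8^0 = 0
Sum = 4968

4968


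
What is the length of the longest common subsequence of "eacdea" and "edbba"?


LCS of "eacdea" and "edbba"
DP table:
           e    d    b    b    a
      0    0    0    0    0    0
  e   0    1    1    1    1    1
  a   0    1    1    1    1    2
  c   0    1    1    1    1    2
  d   0    1    2    2    2    2
  e   0    1    2    2    2    2
  a   0    1    2    2    2    3
LCS length = dp[6][5] = 3

3


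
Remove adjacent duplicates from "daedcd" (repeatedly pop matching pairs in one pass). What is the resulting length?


Input: daedcd
Stack-based adjacent duplicate removal:
  Read 'd': push. Stack: d
  Read 'a': push. Stack: da
  Read 'e': push. Stack: dae
  Read 'd': push. Stack: daed
  Read 'c': push. Stack: daedc
  Read 'd': push. Stack: daedcd
Final stack: "daedcd" (length 6)

6


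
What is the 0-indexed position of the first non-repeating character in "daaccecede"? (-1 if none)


Input: daaccecede
Character frequencies:
  'a': 2
  'c': 3
  'd': 2
  'e': 3
Scanning left to right for freq == 1:
  Position 0 ('d'): freq=2, skip
  Position 1 ('a'): freq=2, skip
  Position 2 ('a'): freq=2, skip
  Position 3 ('c'): freq=3, skip
  Position 4 ('c'): freq=3, skip
  Position 5 ('e'): freq=3, skip
  Position 6 ('c'): freq=3, skip
  Position 7 ('e'): freq=3, skip
  Position 8 ('d'): freq=2, skip
  Position 9 ('e'): freq=3, skip
  No unique character found => answer = -1

-1


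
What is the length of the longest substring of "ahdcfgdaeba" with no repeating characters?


Input: "ahdcfgdaeba"
Sliding window (track last position of each char):
  Position 0 ('a'): window [0,0] length 1 -- new best
  Position 1 ('h'): window [0,1] length 2 -- new best
  Position 2 ('d'): window [0,2] length 3 -- new best
  Position 3 ('c'): window [0,3] length 4 -- new best
  Position 4 ('f'): window [0,4] length 5 -- new best
  Position 5 ('g'): window [0,5] length 6 -- new best
  Position 6 ('d'): repeat (last at 2), move window start to 3
  Position 6 ('d'): window [3,6] length 4
  Position 7 ('a'): window [3,7] length 5
  Position 8 ('e'): window [3,8] length 6
  Position 9 ('b'): window [3,9] length 7 -- new best
  Position 10 ('a'): repeat (last at 7), move window start to 8
  Position 10 ('a'): window [8,10] length 3
Longest substring with no repeats: "cfgdaeb" with length 7

7


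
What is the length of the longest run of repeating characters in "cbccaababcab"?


Input: "cbccaababcab"
Scanning for longest run:
  Position 1 ('b'): new char, reset run to 1
  Position 2 ('c'): new char, reset run to 1
  Position 3 ('c'): continues run of 'c', length=2
  Position 4 ('a'): new char, reset run to 1
  Position 5 ('a'): continues run of 'a', length=2
  Position 6 ('b'): new char, reset run to 1
  Position 7 ('a'): new char, reset run to 1
  Position 8 ('b'): new char, reset run to 1
  Position 9 ('c'): new char, reset run to 1
  Position 10 ('a'): new char, reset run to 1
  Position 11 ('b'): new char, reset run to 1
Longest run: 'c' with length 2

2


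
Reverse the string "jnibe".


Input: jnibe
Reading characters right to left:
  Position 4: 'e'
  Position 3: 'b'
  Position 2: 'i'
  Position 1: 'n'
  Position 0: 'j'
Reversed: ebinj

ebinj


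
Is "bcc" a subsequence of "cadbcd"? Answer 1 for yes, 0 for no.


Check if "bcc" is a subsequence of "cadbcd"
Greedy scan:
  Position 0 ('c'): no match needed
  Position 1 ('a'): no match needed
  Position 2 ('d'): no match needed
  Position 3 ('b'): matches sub[0] = 'b'
  Position 4 ('c'): matches sub[1] = 'c'
  Position 5 ('d'): no match needed
Only matched 2/3 characters => not a subsequence

0


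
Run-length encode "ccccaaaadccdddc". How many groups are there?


Input: ccccaaaadccdddc
Scanning for consecutive runs:
  Group 1: 'c' x 4 (positions 0-3)
  Group 2: 'a' x 4 (positions 4-7)
  Group 3: 'd' x 1 (positions 8-8)
  Group 4: 'c' x 2 (positions 9-10)
  Group 5: 'd' x 3 (positions 11-13)
  Group 6: 'c' x 1 (positions 14-14)
Total groups: 6

6


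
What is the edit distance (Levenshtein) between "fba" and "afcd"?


Computing edit distance: "fba" -> "afcd"
DP table:
           a    f    c    d
      0    1    2    3    4
  f   1    1    1    2    3
  b   2    2    2    2    3
  a   3    2    3    3    3
Edit distance = dp[3][4] = 3

3


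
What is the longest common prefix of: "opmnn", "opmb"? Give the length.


Words: opmnn, opmb
  Position 0: all 'o' => match
  Position 1: all 'p' => match
  Position 2: all 'm' => match
  Position 3: ('n', 'b') => mismatch, stop
LCP = "opm" (length 3)

3


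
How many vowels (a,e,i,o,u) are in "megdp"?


Input: megdp
Checking each character:
  'm' at position 0: consonant
  'e' at position 1: vowel (running total: 1)
  'g' at position 2: consonant
  'd' at position 3: consonant
  'p' at position 4: consonant
Total vowels: 1

1


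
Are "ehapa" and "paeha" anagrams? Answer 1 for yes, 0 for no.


Strings: "ehapa", "paeha"
Sorted first:  aaehp
Sorted second: aaehp
Sorted forms match => anagrams

1


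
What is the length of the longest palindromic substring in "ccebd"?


Input: "ccebd"
Checking substrings for palindromes:
  [0:2] "cc" (len 2) => palindrome
Longest palindromic substring: "cc" with length 2

2


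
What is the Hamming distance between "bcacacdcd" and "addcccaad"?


Comparing "bcacacdcd" and "addcccaad" position by position:
  Position 0: 'b' vs 'a' => differ
  Position 1: 'c' vs 'd' => differ
  Position 2: 'a' vs 'd' => differ
  Position 3: 'c' vs 'c' => same
  Position 4: 'a' vs 'c' => differ
  Position 5: 'c' vs 'c' => same
  Position 6: 'd' vs 'a' => differ
  Position 7: 'c' vs 'a' => differ
  Position 8: 'd' vs 'd' => same
Total differences (Hamming distance): 6

6


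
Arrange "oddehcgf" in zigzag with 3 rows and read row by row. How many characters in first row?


Zigzag "oddehcgf" into 3 rows:
Placing characters:
  'o' => row 0
  'd' => row 1
  'd' => row 2
  'e' => row 1
  'h' => row 0
  'c' => row 1
  'g' => row 2
  'f' => row 1
Rows:
  Row 0: "oh"
  Row 1: "decf"
  Row 2: "dg"
First row length: 2

2


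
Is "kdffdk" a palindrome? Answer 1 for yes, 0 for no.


Input: kdffdk
Reversed: kdffdk
  Compare pos 0 ('k') with pos 5 ('k'): match
  Compare pos 1 ('d') with pos 4 ('d'): match
  Compare pos 2 ('f') with pos 3 ('f'): match
Result: palindrome

1


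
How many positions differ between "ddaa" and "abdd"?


Comparing "ddaa" and "abdd" position by position:
  Position 0: 'd' vs 'a' => DIFFER
  Position 1: 'd' vs 'b' => DIFFER
  Position 2: 'a' vs 'd' => DIFFER
  Position 3: 'a' vs 'd' => DIFFER
Positions that differ: 4

4


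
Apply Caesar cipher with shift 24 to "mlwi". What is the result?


Caesar cipher: shift "mlwi" by 24
  'm' (pos 12) + 24 = pos 10 = 'k'
  'l' (pos 11) + 24 = pos 9 = 'j'
  'w' (pos 22) + 24 = pos 20 = 'u'
  'i' (pos 8) + 24 = pos 6 = 'g'
Result: kjug

kjug


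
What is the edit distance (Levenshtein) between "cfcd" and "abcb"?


Computing edit distance: "cfcd" -> "abcb"
DP table:
           a    b    c    b
      0    1    2    3    4
  c   1    1    2    2    3
  f   2    2    2    3    3
  c   3    3    3    2    3
  d   4    4    4    3    3
Edit distance = dp[4][4] = 3

3


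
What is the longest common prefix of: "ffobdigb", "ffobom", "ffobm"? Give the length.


Words: ffobdigb, ffobom, ffobm
  Position 0: all 'f' => match
  Position 1: all 'f' => match
  Position 2: all 'o' => match
  Position 3: all 'b' => match
  Position 4: ('d', 'o', 'm') => mismatch, stop
LCP = "ffob" (length 4)

4


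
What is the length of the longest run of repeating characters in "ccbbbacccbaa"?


Input: "ccbbbacccbaa"
Scanning for longest run:
  Position 1 ('c'): continues run of 'c', length=2
  Position 2 ('b'): new char, reset run to 1
  Position 3 ('b'): continues run of 'b', length=2
  Position 4 ('b'): continues run of 'b', length=3
  Position 5 ('a'): new char, reset run to 1
  Position 6 ('c'): new char, reset run to 1
  Position 7 ('c'): continues run of 'c', length=2
  Position 8 ('c'): continues run of 'c', length=3
  Position 9 ('b'): new char, reset run to 1
  Position 10 ('a'): new char, reset run to 1
  Position 11 ('a'): continues run of 'a', length=2
Longest run: 'b' with length 3

3


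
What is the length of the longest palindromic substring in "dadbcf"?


Input: "dadbcf"
Checking substrings for palindromes:
  [0:3] "dad" (len 3) => palindrome
Longest palindromic substring: "dad" with length 3

3


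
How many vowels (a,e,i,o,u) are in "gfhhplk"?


Input: gfhhplk
Checking each character:
  'g' at position 0: consonant
  'f' at position 1: consonant
  'h' at position 2: consonant
  'h' at position 3: consonant
  'p' at position 4: consonant
  'l' at position 5: consonant
  'k' at position 6: consonant
Total vowels: 0

0


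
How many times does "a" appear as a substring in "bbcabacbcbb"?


Searching for "a" in "bbcabacbcbb"
Scanning each position:
  Position 0: "b" => no
  Position 1: "b" => no
  Position 2: "c" => no
  Position 3: "a" => MATCH
  Position 4: "b" => no
  Position 5: "a" => MATCH
  Position 6: "c" => no
  Position 7: "b" => no
  Position 8: "c" => no
  Position 9: "b" => no
  Position 10: "b" => no
Total occurrences: 2

2


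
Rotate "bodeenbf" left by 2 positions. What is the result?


Input: "bodeenbf", rotate left by 2
First 2 characters: "bo"
Remaining characters: "deenbf"
Concatenate remaining + first: "deenbf" + "bo" = "deenbfbo"

deenbfbo


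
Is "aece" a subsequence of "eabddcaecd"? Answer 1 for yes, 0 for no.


Check if "aece" is a subsequence of "eabddcaecd"
Greedy scan:
  Position 0 ('e'): no match needed
  Position 1 ('a'): matches sub[0] = 'a'
  Position 2 ('b'): no match needed
  Position 3 ('d'): no match needed
  Position 4 ('d'): no match needed
  Position 5 ('c'): no match needed
  Position 6 ('a'): no match needed
  Position 7 ('e'): matches sub[1] = 'e'
  Position 8 ('c'): matches sub[2] = 'c'
  Position 9 ('d'): no match needed
Only matched 3/4 characters => not a subsequence

0


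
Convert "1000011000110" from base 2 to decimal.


Input: "1000011000110" in base 2
Positional expansion:
  Digit '1' (value 1) x 2^12 = 4096
  Digit '0' (value 0) x 2^11 = 0
  Digit '0' (value 0) x 2^10 = 0
  Digit '0' (value 0) x 2^9 = 0
  Digit '0' (value 0) x 2^8 = 0
  Digit '1' (value 1) x 2^7 = 128
  Digit '1' (value 1) x 2^6 = 64
  Digit '0' (value 0) x 2^5 = 0
  Digit '0' (value 0) x 2^4 = 0
  Digit '0' (value 0) x 2^3 = 0
  Digit '1' (value 1) x 2^2 = 4
  Digit '1' (value 1) x 2^1 = 2
  Digit '0' (value 0) x 2^0 = 0
Sum = 4294

4294


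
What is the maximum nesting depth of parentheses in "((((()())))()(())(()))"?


Input: "((((()())))()(())(()))"
Tracking depth:
  Position 0 '(': depth becomes 1
  Position 1 '(': depth becomes 2
  Position 2 '(': depth becomes 3
  Position 3 '(': depth becomes 4
  Position 4 '(': depth becomes 5
  Position 5 ')': depth becomes 4
  Position 6 '(': depth becomes 5
  Position 7 ')': depth becomes 4
  Position 8 ')': depth becomes 3
  Position 9 ')': depth becomes 2
  Position 10 ')': depth becomes 1
  Position 11 '(': depth becomes 2
  Position 12 ')': depth becomes 1
  Position 13 '(': depth becomes 2
  Position 14 '(': depth becomes 3
  Position 15 ')': depth becomes 2
  Position 16 ')': depth becomes 1
  Position 17 '(': depth becomes 2
  Position 18 '(': depth becomes 3
  Position 19 ')': depth becomes 2
  Position 20 ')': depth becomes 1
  Position 21 ')': depth becomes 0
Maximum depth reached: 5

5


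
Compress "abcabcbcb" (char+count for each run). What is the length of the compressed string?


Input: abcabcbcb
Runs:
  'a' x 1 => "a1"
  'b' x 1 => "b1"
  'c' x 1 => "c1"
  'a' x 1 => "a1"
  'b' x 1 => "b1"
  'c' x 1 => "c1"
  'b' x 1 => "b1"
  'c' x 1 => "c1"
  'b' x 1 => "b1"
Compressed: "a1b1c1a1b1c1b1c1b1"
Compressed length: 18

18


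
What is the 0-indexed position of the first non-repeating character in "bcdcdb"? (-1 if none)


Input: bcdcdb
Character frequencies:
  'b': 2
  'c': 2
  'd': 2
Scanning left to right for freq == 1:
  Position 0 ('b'): freq=2, skip
  Position 1 ('c'): freq=2, skip
  Position 2 ('d'): freq=2, skip
  Position 3 ('c'): freq=2, skip
  Position 4 ('d'): freq=2, skip
  Position 5 ('b'): freq=2, skip
  No unique character found => answer = -1

-1


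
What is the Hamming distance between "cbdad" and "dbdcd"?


Comparing "cbdad" and "dbdcd" position by position:
  Position 0: 'c' vs 'd' => differ
  Position 1: 'b' vs 'b' => same
  Position 2: 'd' vs 'd' => same
  Position 3: 'a' vs 'c' => differ
  Position 4: 'd' vs 'd' => same
Total differences (Hamming distance): 2

2


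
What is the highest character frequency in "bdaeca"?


Input: bdaeca
Character counts:
  'a': 2
  'b': 1
  'c': 1
  'd': 1
  'e': 1
Maximum frequency: 2

2


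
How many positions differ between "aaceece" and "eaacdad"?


Comparing "aaceece" and "eaacdad" position by position:
  Position 0: 'a' vs 'e' => DIFFER
  Position 1: 'a' vs 'a' => same
  Position 2: 'c' vs 'a' => DIFFER
  Position 3: 'e' vs 'c' => DIFFER
  Position 4: 'e' vs 'd' => DIFFER
  Position 5: 'c' vs 'a' => DIFFER
  Position 6: 'e' vs 'd' => DIFFER
Positions that differ: 6

6


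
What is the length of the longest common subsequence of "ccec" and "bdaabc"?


LCS of "ccec" and "bdaabc"
DP table:
           b    d    a    a    b    c
      0    0    0    0    0    0    0
  c   0    0    0    0    0    0    1
  c   0    0    0    0    0    0    1
  e   0    0    0    0    0    0    1
  c   0    0    0    0    0    0    1
LCS length = dp[4][6] = 1

1


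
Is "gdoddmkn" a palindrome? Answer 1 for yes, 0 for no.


Input: gdoddmkn
Reversed: nkmddodg
  Compare pos 0 ('g') with pos 7 ('n'): MISMATCH
  Compare pos 1 ('d') with pos 6 ('k'): MISMATCH
  Compare pos 2 ('o') with pos 5 ('m'): MISMATCH
  Compare pos 3 ('d') with pos 4 ('d'): match
Result: not a palindrome

0


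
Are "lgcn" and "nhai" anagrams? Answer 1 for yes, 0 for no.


Strings: "lgcn", "nhai"
Sorted first:  cgln
Sorted second: ahin
Differ at position 0: 'c' vs 'a' => not anagrams

0


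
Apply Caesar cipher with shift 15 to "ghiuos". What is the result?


Caesar cipher: shift "ghiuos" by 15
  'g' (pos 6) + 15 = pos 21 = 'v'
  'h' (pos 7) + 15 = pos 22 = 'w'
  'i' (pos 8) + 15 = pos 23 = 'x'
  'u' (pos 20) + 15 = pos 9 = 'j'
  'o' (pos 14) + 15 = pos 3 = 'd'
  's' (pos 18) + 15 = pos 7 = 'h'
Result: vwxjdh

vwxjdh


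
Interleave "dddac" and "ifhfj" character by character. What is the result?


Interleaving "dddac" and "ifhfj":
  Position 0: 'd' from first, 'i' from second => "di"
  Position 1: 'd' from first, 'f' from second => "df"
  Position 2: 'd' from first, 'h' from second => "dh"
  Position 3: 'a' from first, 'f' from second => "af"
  Position 4: 'c' from first, 'j' from second => "cj"
Result: didfdhafcj

didfdhafcj


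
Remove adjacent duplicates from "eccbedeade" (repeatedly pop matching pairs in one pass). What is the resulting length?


Input: eccbedeade
Stack-based adjacent duplicate removal:
  Read 'e': push. Stack: e
  Read 'c': push. Stack: ec
  Read 'c': matches stack top 'c' => pop. Stack: e
  Read 'b': push. Stack: eb
  Read 'e': push. Stack: ebe
  Read 'd': push. Stack: ebed
  Read 'e': push. Stack: ebede
  Read 'a': push. Stack: ebedea
  Read 'd': push. Stack: ebedead
  Read 'e': push. Stack: ebedeade
Final stack: "ebedeade" (length 8)

8


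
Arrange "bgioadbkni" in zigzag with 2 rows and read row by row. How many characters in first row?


Zigzag "bgioadbkni" into 2 rows:
Placing characters:
  'b' => row 0
  'g' => row 1
  'i' => row 0
  'o' => row 1
  'a' => row 0
  'd' => row 1
  'b' => row 0
  'k' => row 1
  'n' => row 0
  'i' => row 1
Rows:
  Row 0: "biabn"
  Row 1: "godki"
First row length: 5

5


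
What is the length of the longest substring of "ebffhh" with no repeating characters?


Input: "ebffhh"
Sliding window (track last position of each char):
  Position 0 ('e'): window [0,0] length 1 -- new best
  Position 1 ('b'): window [0,1] length 2 -- new best
  Position 2 ('f'): window [0,2] length 3 -- new best
  Position 3 ('f'): repeat (last at 2), move window start to 3
  Position 3 ('f'): window [3,3] length 1
  Position 4 ('h'): window [3,4] length 2
  Position 5 ('h'): repeat (last at 4), move window start to 5
  Position 5 ('h'): window [5,5] length 1
Longest substring with no repeats: "ebf" with length 3

3


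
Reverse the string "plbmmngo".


Input: plbmmngo
Reading characters right to left:
  Position 7: 'o'
  Position 6: 'g'
  Position 5: 'n'
  Position 4: 'm'
  Position 3: 'm'
  Position 2: 'b'
  Position 1: 'l'
  Position 0: 'p'
Reversed: ognmmblp

ognmmblp


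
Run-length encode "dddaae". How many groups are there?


Input: dddaae
Scanning for consecutive runs:
  Group 1: 'd' x 3 (positions 0-2)
  Group 2: 'a' x 2 (positions 3-4)
  Group 3: 'e' x 1 (positions 5-5)
Total groups: 3

3


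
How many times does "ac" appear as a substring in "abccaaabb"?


Searching for "ac" in "abccaaabb"
Scanning each position:
  Position 0: "ab" => no
  Position 1: "bc" => no
  Position 2: "cc" => no
  Position 3: "ca" => no
  Position 4: "aa" => no
  Position 5: "aa" => no
  Position 6: "ab" => no
  Position 7: "bb" => no
Total occurrences: 0

0


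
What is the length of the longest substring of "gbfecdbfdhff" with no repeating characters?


Input: "gbfecdbfdhff"
Sliding window (track last position of each char):
  Position 0 ('g'): window [0,0] length 1 -- new best
  Position 1 ('b'): window [0,1] length 2 -- new best
  Position 2 ('f'): window [0,2] length 3 -- new best
  Position 3 ('e'): window [0,3] length 4 -- new best
  Position 4 ('c'): window [0,4] length 5 -- new best
  Position 5 ('d'): window [0,5] length 6 -- new best
  Position 6 ('b'): repeat (last at 1), move window start to 2
  Position 6 ('b'): window [2,6] length 5
  Position 7 ('f'): repeat (last at 2), move window start to 3
  Position 7 ('f'): window [3,7] length 5
  Position 8 ('d'): repeat (last at 5), move window start to 6
  Position 8 ('d'): window [6,8] length 3
  Position 9 ('h'): window [6,9] length 4
  Position 10 ('f'): repeat (last at 7), move window start to 8
  Position 10 ('f'): window [8,10] length 3
  Position 11 ('f'): repeat (last at 10), move window start to 11
  Position 11 ('f'): window [11,11] length 1
Longest substring with no repeats: "gbfecd" with length 6

6


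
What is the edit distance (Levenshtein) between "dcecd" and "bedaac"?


Computing edit distance: "dcecd" -> "bedaac"
DP table:
           b    e    d    a    a    c
      0    1    2    3    4    5    6
  d   1    1    2    2    3    4    5
  c   2    2    2    3    3    4    4
  e   3    3    2    3    4    4    5
  c   4    4    3    3    4    5    4
  d   5    5    4    3    4    5    5
Edit distance = dp[5][6] = 5

5


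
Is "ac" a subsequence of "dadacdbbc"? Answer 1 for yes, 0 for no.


Check if "ac" is a subsequence of "dadacdbbc"
Greedy scan:
  Position 0 ('d'): no match needed
  Position 1 ('a'): matches sub[0] = 'a'
  Position 2 ('d'): no match needed
  Position 3 ('a'): no match needed
  Position 4 ('c'): matches sub[1] = 'c'
  Position 5 ('d'): no match needed
  Position 6 ('b'): no match needed
  Position 7 ('b'): no match needed
  Position 8 ('c'): no match needed
All 2 characters matched => is a subsequence

1


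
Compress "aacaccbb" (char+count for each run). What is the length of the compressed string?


Input: aacaccbb
Runs:
  'a' x 2 => "a2"
  'c' x 1 => "c1"
  'a' x 1 => "a1"
  'c' x 2 => "c2"
  'b' x 2 => "b2"
Compressed: "a2c1a1c2b2"
Compressed length: 10

10


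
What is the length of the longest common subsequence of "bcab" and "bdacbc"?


LCS of "bcab" and "bdacbc"
DP table:
           b    d    a    c    b    c
      0    0    0    0    0    0    0
  b   0    1    1    1    1    1    1
  c   0    1    1    1    2    2    2
  a   0    1    1    2    2    2    2
  b   0    1    1    2    2    3    3
LCS length = dp[4][6] = 3

3


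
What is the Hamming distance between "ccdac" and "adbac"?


Comparing "ccdac" and "adbac" position by position:
  Position 0: 'c' vs 'a' => differ
  Position 1: 'c' vs 'd' => differ
  Position 2: 'd' vs 'b' => differ
  Position 3: 'a' vs 'a' => same
  Position 4: 'c' vs 'c' => same
Total differences (Hamming distance): 3

3


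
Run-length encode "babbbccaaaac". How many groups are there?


Input: babbbccaaaac
Scanning for consecutive runs:
  Group 1: 'b' x 1 (positions 0-0)
  Group 2: 'a' x 1 (positions 1-1)
  Group 3: 'b' x 3 (positions 2-4)
  Group 4: 'c' x 2 (positions 5-6)
  Group 5: 'a' x 4 (positions 7-10)
  Group 6: 'c' x 1 (positions 11-11)
Total groups: 6

6


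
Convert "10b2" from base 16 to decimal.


Input: "10b2" in base 16
Positional expansion:
  Digit '1' (value 1) x 16^3 = 4096
  Digit '0' (value 0) x 16^2 = 0
  Digit 'b' (value 11) x 16^1 = 176
  Digit '2' (value 2) x 16^0 = 2
Sum = 4274

4274


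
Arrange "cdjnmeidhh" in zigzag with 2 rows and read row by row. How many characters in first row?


Zigzag "cdjnmeidhh" into 2 rows:
Placing characters:
  'c' => row 0
  'd' => row 1
  'j' => row 0
  'n' => row 1
  'm' => row 0
  'e' => row 1
  'i' => row 0
  'd' => row 1
  'h' => row 0
  'h' => row 1
Rows:
  Row 0: "cjmih"
  Row 1: "dnedh"
First row length: 5

5


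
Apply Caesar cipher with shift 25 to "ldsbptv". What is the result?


Caesar cipher: shift "ldsbptv" by 25
  'l' (pos 11) + 25 = pos 10 = 'k'
  'd' (pos 3) + 25 = pos 2 = 'c'
  's' (pos 18) + 25 = pos 17 = 'r'
  'b' (pos 1) + 25 = pos 0 = 'a'
  'p' (pos 15) + 25 = pos 14 = 'o'
  't' (pos 19) + 25 = pos 18 = 's'
  'v' (pos 21) + 25 = pos 20 = 'u'
Result: kcraosu

kcraosu


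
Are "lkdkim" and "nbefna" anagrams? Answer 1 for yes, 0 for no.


Strings: "lkdkim", "nbefna"
Sorted first:  dikklm
Sorted second: abefnn
Differ at position 0: 'd' vs 'a' => not anagrams

0


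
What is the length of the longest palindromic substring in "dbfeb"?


Input: "dbfeb"
Checking substrings for palindromes:
  No multi-char palindromic substrings found
Longest palindromic substring: "d" with length 1

1


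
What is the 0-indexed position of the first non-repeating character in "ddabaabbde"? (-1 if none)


Input: ddabaabbde
Character frequencies:
  'a': 3
  'b': 3
  'd': 3
  'e': 1
Scanning left to right for freq == 1:
  Position 0 ('d'): freq=3, skip
  Position 1 ('d'): freq=3, skip
  Position 2 ('a'): freq=3, skip
  Position 3 ('b'): freq=3, skip
  Position 4 ('a'): freq=3, skip
  Position 5 ('a'): freq=3, skip
  Position 6 ('b'): freq=3, skip
  Position 7 ('b'): freq=3, skip
  Position 8 ('d'): freq=3, skip
  Position 9 ('e'): unique! => answer = 9

9


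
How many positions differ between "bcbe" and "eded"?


Comparing "bcbe" and "eded" position by position:
  Position 0: 'b' vs 'e' => DIFFER
  Position 1: 'c' vs 'd' => DIFFER
  Position 2: 'b' vs 'e' => DIFFER
  Position 3: 'e' vs 'd' => DIFFER
Positions that differ: 4

4


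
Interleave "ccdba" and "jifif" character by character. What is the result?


Interleaving "ccdba" and "jifif":
  Position 0: 'c' from first, 'j' from second => "cj"
  Position 1: 'c' from first, 'i' from second => "ci"
  Position 2: 'd' from first, 'f' from second => "df"
  Position 3: 'b' from first, 'i' from second => "bi"
  Position 4: 'a' from first, 'f' from second => "af"
Result: cjcidfbiaf

cjcidfbiaf


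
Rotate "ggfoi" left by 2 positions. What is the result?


Input: "ggfoi", rotate left by 2
First 2 characters: "gg"
Remaining characters: "foi"
Concatenate remaining + first: "foi" + "gg" = "foigg"

foigg


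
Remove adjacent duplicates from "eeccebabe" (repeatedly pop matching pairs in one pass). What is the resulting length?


Input: eeccebabe
Stack-based adjacent duplicate removal:
  Read 'e': push. Stack: e
  Read 'e': matches stack top 'e' => pop. Stack: (empty)
  Read 'c': push. Stack: c
  Read 'c': matches stack top 'c' => pop. Stack: (empty)
  Read 'e': push. Stack: e
  Read 'b': push. Stack: eb
  Read 'a': push. Stack: eba
  Read 'b': push. Stack: ebab
  Read 'e': push. Stack: ebabe
Final stack: "ebabe" (length 5)

5


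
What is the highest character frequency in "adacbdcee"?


Input: adacbdcee
Character counts:
  'a': 2
  'b': 1
  'c': 2
  'd': 2
  'e': 2
Maximum frequency: 2

2


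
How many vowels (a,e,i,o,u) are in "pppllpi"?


Input: pppllpi
Checking each character:
  'p' at position 0: consonant
  'p' at position 1: consonant
  'p' at position 2: consonant
  'l' at position 3: consonant
  'l' at position 4: consonant
  'p' at position 5: consonant
  'i' at position 6: vowel (running total: 1)
Total vowels: 1

1


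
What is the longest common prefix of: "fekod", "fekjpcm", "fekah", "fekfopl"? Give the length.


Words: fekod, fekjpcm, fekah, fekfopl
  Position 0: all 'f' => match
  Position 1: all 'e' => match
  Position 2: all 'k' => match
  Position 3: ('o', 'j', 'a', 'f') => mismatch, stop
LCP = "fek" (length 3)

3


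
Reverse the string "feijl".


Input: feijl
Reading characters right to left:
  Position 4: 'l'
  Position 3: 'j'
  Position 2: 'i'
  Position 1: 'e'
  Position 0: 'f'
Reversed: ljief

ljief


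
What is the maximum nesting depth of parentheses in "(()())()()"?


Input: "(()())()()"
Tracking depth:
  Position 0 '(': depth becomes 1
  Position 1 '(': depth becomes 2
  Position 2 ')': depth becomes 1
  Position 3 '(': depth becomes 2
  Position 4 ')': depth becomes 1
  Position 5 ')': depth becomes 0
  Position 6 '(': depth becomes 1
  Position 7 ')': depth becomes 0
  Position 8 '(': depth becomes 1
  Position 9 ')': depth becomes 0
Maximum depth reached: 2

2


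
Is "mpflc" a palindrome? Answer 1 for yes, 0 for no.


Input: mpflc
Reversed: clfpm
  Compare pos 0 ('m') with pos 4 ('c'): MISMATCH
  Compare pos 1 ('p') with pos 3 ('l'): MISMATCH
Result: not a palindrome

0


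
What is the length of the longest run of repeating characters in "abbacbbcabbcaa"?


Input: "abbacbbcabbcaa"
Scanning for longest run:
  Position 1 ('b'): new char, reset run to 1
  Position 2 ('b'): continues run of 'b', length=2
  Position 3 ('a'): new char, reset run to 1
  Position 4 ('c'): new char, reset run to 1
  Position 5 ('b'): new char, reset run to 1
  Position 6 ('b'): continues run of 'b', length=2
  Position 7 ('c'): new char, reset run to 1
  Position 8 ('a'): new char, reset run to 1
  Position 9 ('b'): new char, reset run to 1
  Position 10 ('b'): continues run of 'b', length=2
  Position 11 ('c'): new char, reset run to 1
  Position 12 ('a'): new char, reset run to 1
  Position 13 ('a'): continues run of 'a', length=2
Longest run: 'b' with length 2

2


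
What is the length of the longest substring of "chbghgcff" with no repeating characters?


Input: "chbghgcff"
Sliding window (track last position of each char):
  Position 0 ('c'): window [0,0] length 1 -- new best
  Position 1 ('h'): window [0,1] length 2 -- new best
  Position 2 ('b'): window [0,2] length 3 -- new best
  Position 3 ('g'): window [0,3] length 4 -- new best
  Position 4 ('h'): repeat (last at 1), move window start to 2
  Position 4 ('h'): window [2,4] length 3
  Position 5 ('g'): repeat (last at 3), move window start to 4
  Position 5 ('g'): window [4,5] length 2
  Position 6 ('c'): window [4,6] length 3
  Position 7 ('f'): window [4,7] length 4
  Position 8 ('f'): repeat (last at 7), move window start to 8
  Position 8 ('f'): window [8,8] length 1
Longest substring with no repeats: "chbg" with length 4

4


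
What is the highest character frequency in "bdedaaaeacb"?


Input: bdedaaaeacb
Character counts:
  'a': 4
  'b': 2
  'c': 1
  'd': 2
  'e': 2
Maximum frequency: 4

4


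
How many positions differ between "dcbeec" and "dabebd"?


Comparing "dcbeec" and "dabebd" position by position:
  Position 0: 'd' vs 'd' => same
  Position 1: 'c' vs 'a' => DIFFER
  Position 2: 'b' vs 'b' => same
  Position 3: 'e' vs 'e' => same
  Position 4: 'e' vs 'b' => DIFFER
  Position 5: 'c' vs 'd' => DIFFER
Positions that differ: 3

3


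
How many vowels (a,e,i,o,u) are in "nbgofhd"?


Input: nbgofhd
Checking each character:
  'n' at position 0: consonant
  'b' at position 1: consonant
  'g' at position 2: consonant
  'o' at position 3: vowel (running total: 1)
  'f' at position 4: consonant
  'h' at position 5: consonant
  'd' at position 6: consonant
Total vowels: 1

1


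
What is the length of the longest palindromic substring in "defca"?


Input: "defca"
Checking substrings for palindromes:
  No multi-char palindromic substrings found
Longest palindromic substring: "d" with length 1

1


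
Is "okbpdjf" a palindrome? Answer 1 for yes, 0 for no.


Input: okbpdjf
Reversed: fjdpbko
  Compare pos 0 ('o') with pos 6 ('f'): MISMATCH
  Compare pos 1 ('k') with pos 5 ('j'): MISMATCH
  Compare pos 2 ('b') with pos 4 ('d'): MISMATCH
Result: not a palindrome

0


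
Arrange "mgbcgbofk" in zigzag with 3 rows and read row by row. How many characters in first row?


Zigzag "mgbcgbofk" into 3 rows:
Placing characters:
  'm' => row 0
  'g' => row 1
  'b' => row 2
  'c' => row 1
  'g' => row 0
  'b' => row 1
  'o' => row 2
  'f' => row 1
  'k' => row 0
Rows:
  Row 0: "mgk"
  Row 1: "gcbf"
  Row 2: "bo"
First row length: 3

3


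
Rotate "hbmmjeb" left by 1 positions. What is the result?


Input: "hbmmjeb", rotate left by 1
First 1 characters: "h"
Remaining characters: "bmmjeb"
Concatenate remaining + first: "bmmjeb" + "h" = "bmmjebh"

bmmjebh


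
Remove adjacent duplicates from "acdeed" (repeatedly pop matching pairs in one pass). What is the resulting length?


Input: acdeed
Stack-based adjacent duplicate removal:
  Read 'a': push. Stack: a
  Read 'c': push. Stack: ac
  Read 'd': push. Stack: acd
  Read 'e': push. Stack: acde
  Read 'e': matches stack top 'e' => pop. Stack: acd
  Read 'd': matches stack top 'd' => pop. Stack: ac
Final stack: "ac" (length 2)

2


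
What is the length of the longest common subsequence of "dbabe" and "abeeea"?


LCS of "dbabe" and "abeeea"
DP table:
           a    b    e    e    e    a
      0    0    0    0    0    0    0
  d   0    0    0    0    0    0    0
  b   0    0    1    1    1    1    1
  a   0    1    1    1    1    1    2
  b   0    1    2    2    2    2    2
  e   0    1    2    3    3    3    3
LCS length = dp[5][6] = 3

3


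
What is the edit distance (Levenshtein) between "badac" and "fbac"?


Computing edit distance: "badac" -> "fbac"
DP table:
           f    b    a    c
      0    1    2    3    4
  b   1    1    1    2    3
  a   2    2    2    1    2
  d   3    3    3    2    2
  a   4    4    4    3    3
  c   5    5    5    4    3
Edit distance = dp[5][4] = 3

3


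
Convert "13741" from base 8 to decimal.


Input: "13741" in base 8
Positional expansion:
  Digit '1' (value 1) x 8^4 = 4096
  Digit '3' (value 3) x 8^3 = 1536
  Digit '7' (value 7) x 8^2 = 448
  Digit '4' (value 4) x 8^1 = 32
  Digit '1' (value 1) x 8^0 = 1
Sum = 6113

6113


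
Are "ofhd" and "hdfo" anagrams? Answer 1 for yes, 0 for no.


Strings: "ofhd", "hdfo"
Sorted first:  dfho
Sorted second: dfho
Sorted forms match => anagrams

1


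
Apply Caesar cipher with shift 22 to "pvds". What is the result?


Caesar cipher: shift "pvds" by 22
  'p' (pos 15) + 22 = pos 11 = 'l'
  'v' (pos 21) + 22 = pos 17 = 'r'
  'd' (pos 3) + 22 = pos 25 = 'z'
  's' (pos 18) + 22 = pos 14 = 'o'
Result: lrzo

lrzo


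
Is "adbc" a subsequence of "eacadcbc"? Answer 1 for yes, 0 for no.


Check if "adbc" is a subsequence of "eacadcbc"
Greedy scan:
  Position 0 ('e'): no match needed
  Position 1 ('a'): matches sub[0] = 'a'
  Position 2 ('c'): no match needed
  Position 3 ('a'): no match needed
  Position 4 ('d'): matches sub[1] = 'd'
  Position 5 ('c'): no match needed
  Position 6 ('b'): matches sub[2] = 'b'
  Position 7 ('c'): matches sub[3] = 'c'
All 4 characters matched => is a subsequence

1


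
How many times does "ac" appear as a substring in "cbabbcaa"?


Searching for "ac" in "cbabbcaa"
Scanning each position:
  Position 0: "cb" => no
  Position 1: "ba" => no
  Position 2: "ab" => no
  Position 3: "bb" => no
  Position 4: "bc" => no
  Position 5: "ca" => no
  Position 6: "aa" => no
Total occurrences: 0

0


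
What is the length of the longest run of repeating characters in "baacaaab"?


Input: "baacaaab"
Scanning for longest run:
  Position 1 ('a'): new char, reset run to 1
  Position 2 ('a'): continues run of 'a', length=2
  Position 3 ('c'): new char, reset run to 1
  Position 4 ('a'): new char, reset run to 1
  Position 5 ('a'): continues run of 'a', length=2
  Position 6 ('a'): continues run of 'a', length=3
  Position 7 ('b'): new char, reset run to 1
Longest run: 'a' with length 3

3


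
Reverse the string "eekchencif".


Input: eekchencif
Reading characters right to left:
  Position 9: 'f'
  Position 8: 'i'
  Position 7: 'c'
  Position 6: 'n'
  Position 5: 'e'
  Position 4: 'h'
  Position 3: 'c'
  Position 2: 'k'
  Position 1: 'e'
  Position 0: 'e'
Reversed: ficnehckee

ficnehckee


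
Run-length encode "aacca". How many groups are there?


Input: aacca
Scanning for consecutive runs:
  Group 1: 'a' x 2 (positions 0-1)
  Group 2: 'c' x 2 (positions 2-3)
  Group 3: 'a' x 1 (positions 4-4)
Total groups: 3

3


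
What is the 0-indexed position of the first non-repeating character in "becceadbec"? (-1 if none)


Input: becceadbec
Character frequencies:
  'a': 1
  'b': 2
  'c': 3
  'd': 1
  'e': 3
Scanning left to right for freq == 1:
  Position 0 ('b'): freq=2, skip
  Position 1 ('e'): freq=3, skip
  Position 2 ('c'): freq=3, skip
  Position 3 ('c'): freq=3, skip
  Position 4 ('e'): freq=3, skip
  Position 5 ('a'): unique! => answer = 5

5


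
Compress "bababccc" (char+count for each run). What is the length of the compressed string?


Input: bababccc
Runs:
  'b' x 1 => "b1"
  'a' x 1 => "a1"
  'b' x 1 => "b1"
  'a' x 1 => "a1"
  'b' x 1 => "b1"
  'c' x 3 => "c3"
Compressed: "b1a1b1a1b1c3"
Compressed length: 12

12


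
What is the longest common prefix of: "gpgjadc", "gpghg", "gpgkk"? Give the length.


Words: gpgjadc, gpghg, gpgkk
  Position 0: all 'g' => match
  Position 1: all 'p' => match
  Position 2: all 'g' => match
  Position 3: ('j', 'h', 'k') => mismatch, stop
LCP = "gpg" (length 3)

3


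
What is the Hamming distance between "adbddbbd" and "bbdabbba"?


Comparing "adbddbbd" and "bbdabbba" position by position:
  Position 0: 'a' vs 'b' => differ
  Position 1: 'd' vs 'b' => differ
  Position 2: 'b' vs 'd' => differ
  Position 3: 'd' vs 'a' => differ
  Position 4: 'd' vs 'b' => differ
  Position 5: 'b' vs 'b' => same
  Position 6: 'b' vs 'b' => same
  Position 7: 'd' vs 'a' => differ
Total differences (Hamming distance): 6

6


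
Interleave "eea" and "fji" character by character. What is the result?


Interleaving "eea" and "fji":
  Position 0: 'e' from first, 'f' from second => "ef"
  Position 1: 'e' from first, 'j' from second => "ej"
  Position 2: 'a' from first, 'i' from second => "ai"
Result: efejai

efejai


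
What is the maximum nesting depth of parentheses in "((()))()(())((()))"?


Input: "((()))()(())((()))"
Tracking depth:
  Position 0 '(': depth becomes 1
  Position 1 '(': depth becomes 2
  Position 2 '(': depth becomes 3
  Position 3 ')': depth becomes 2
  Position 4 ')': depth becomes 1
  Position 5 ')': depth becomes 0
  Position 6 '(': depth becomes 1
  Position 7 ')': depth becomes 0
  Position 8 '(': depth becomes 1
  Position 9 '(': depth becomes 2
  Position 10 ')': depth becomes 1
  Position 11 ')': depth becomes 0
  Position 12 '(': depth becomes 1
  Position 13 '(': depth becomes 2
  Position 14 '(': depth becomes 3
  Position 15 ')': depth becomes 2
  Position 16 ')': depth becomes 1
  Position 17 ')': depth becomes 0
Maximum depth reached: 3

3


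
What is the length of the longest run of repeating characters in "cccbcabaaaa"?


Input: "cccbcabaaaa"
Scanning for longest run:
  Position 1 ('c'): continues run of 'c', length=2
  Position 2 ('c'): continues run of 'c', length=3
  Position 3 ('b'): new char, reset run to 1
  Position 4 ('c'): new char, reset run to 1
  Position 5 ('a'): new char, reset run to 1
  Position 6 ('b'): new char, reset run to 1
  Position 7 ('a'): new char, reset run to 1
  Position 8 ('a'): continues run of 'a', length=2
  Position 9 ('a'): continues run of 'a', length=3
  Position 10 ('a'): continues run of 'a', length=4
Longest run: 'a' with length 4

4


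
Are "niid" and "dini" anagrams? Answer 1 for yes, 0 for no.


Strings: "niid", "dini"
Sorted first:  diin
Sorted second: diin
Sorted forms match => anagrams

1


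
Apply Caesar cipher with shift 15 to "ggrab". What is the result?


Caesar cipher: shift "ggrab" by 15
  'g' (pos 6) + 15 = pos 21 = 'v'
  'g' (pos 6) + 15 = pos 21 = 'v'
  'r' (pos 17) + 15 = pos 6 = 'g'
  'a' (pos 0) + 15 = pos 15 = 'p'
  'b' (pos 1) + 15 = pos 16 = 'q'
Result: vvgpq

vvgpq


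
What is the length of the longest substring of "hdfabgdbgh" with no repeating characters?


Input: "hdfabgdbgh"
Sliding window (track last position of each char):
  Position 0 ('h'): window [0,0] length 1 -- new best
  Position 1 ('d'): window [0,1] length 2 -- new best
  Position 2 ('f'): window [0,2] length 3 -- new best
  Position 3 ('a'): window [0,3] length 4 -- new best
  Position 4 ('b'): window [0,4] length 5 -- new best
  Position 5 ('g'): window [0,5] length 6 -- new best
  Position 6 ('d'): repeat (last at 1), move window start to 2
  Position 6 ('d'): window [2,6] length 5
  Position 7 ('b'): repeat (last at 4), move window start to 5
  Position 7 ('b'): window [5,7] length 3
  Position 8 ('g'): repeat (last at 5), move window start to 6
  Position 8 ('g'): window [6,8] length 3
  Position 9 ('h'): window [6,9] length 4
Longest substring with no repeats: "hdfabg" with length 6

6


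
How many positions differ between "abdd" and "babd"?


Comparing "abdd" and "babd" position by position:
  Position 0: 'a' vs 'b' => DIFFER
  Position 1: 'b' vs 'a' => DIFFER
  Position 2: 'd' vs 'b' => DIFFER
  Position 3: 'd' vs 'd' => same
Positions that differ: 3

3


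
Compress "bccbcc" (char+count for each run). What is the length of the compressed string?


Input: bccbcc
Runs:
  'b' x 1 => "b1"
  'c' x 2 => "c2"
  'b' x 1 => "b1"
  'c' x 2 => "c2"
Compressed: "b1c2b1c2"
Compressed length: 8

8


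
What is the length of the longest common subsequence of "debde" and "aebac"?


LCS of "debde" and "aebac"
DP table:
           a    e    b    a    c
      0    0    0    0    0    0
  d   0    0    0    0    0    0
  e   0    0    1    1    1    1
  b   0    0    1    2    2    2
  d   0    0    1    2    2    2
  e   0    0    1    2    2    2
LCS length = dp[5][5] = 2

2


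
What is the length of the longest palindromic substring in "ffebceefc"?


Input: "ffebceefc"
Checking substrings for palindromes:
  [0:2] "ff" (len 2) => palindrome
  [5:7] "ee" (len 2) => palindrome
Longest palindromic substring: "ff" with length 2

2


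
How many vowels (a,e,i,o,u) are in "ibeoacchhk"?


Input: ibeoacchhk
Checking each character:
  'i' at position 0: vowel (running total: 1)
  'b' at position 1: consonant
  'e' at position 2: vowel (running total: 2)
  'o' at position 3: vowel (running total: 3)
  'a' at position 4: vowel (running total: 4)
  'c' at position 5: consonant
  'c' at position 6: consonant
  'h' at position 7: consonant
  'h' at position 8: consonant
  'k' at position 9: consonant
Total vowels: 4

4
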